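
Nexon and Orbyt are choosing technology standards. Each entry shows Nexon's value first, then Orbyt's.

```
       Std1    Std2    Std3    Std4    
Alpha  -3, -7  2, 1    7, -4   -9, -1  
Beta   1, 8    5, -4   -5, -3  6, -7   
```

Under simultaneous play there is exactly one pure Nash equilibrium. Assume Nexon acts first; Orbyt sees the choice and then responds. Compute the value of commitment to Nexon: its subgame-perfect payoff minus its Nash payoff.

Orbyt best-responds to each possible Nexon move:
- Alpha: Orbyt compares -7, 1, -4, -1 and picks Std2; Nexon would get 2.
- Beta: Orbyt compares 8, -4, -3, -7 and picks Std1; Nexon would get 1.
Nexon's induced payoffs are 2, 1, so Nexon commits to Alpha. Subgame-perfect outcome: (Alpha, Std2) with payoffs (2, 1).
For the simultaneous game, intersect best replies.
Nexon's best replies: Std1→Beta; Std2→Beta; Std3→Alpha; Std4→Beta.
Orbyt's best replies: Alpha→Std2; Beta→Std1.
The unique mutual best reply is (Beta, Std1), giving (1, 8).
Nexon's commitment gain: 2 − 1 = 1.

1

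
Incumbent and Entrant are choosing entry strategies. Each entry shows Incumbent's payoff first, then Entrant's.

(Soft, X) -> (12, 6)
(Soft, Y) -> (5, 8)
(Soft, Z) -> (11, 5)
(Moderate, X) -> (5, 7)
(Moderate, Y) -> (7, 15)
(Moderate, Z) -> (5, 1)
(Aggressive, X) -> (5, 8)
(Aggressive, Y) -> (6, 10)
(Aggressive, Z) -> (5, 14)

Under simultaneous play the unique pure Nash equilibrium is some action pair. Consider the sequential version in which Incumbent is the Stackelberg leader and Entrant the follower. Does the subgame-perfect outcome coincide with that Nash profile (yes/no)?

Backward induction with Incumbent moving first.
- Soft: Entrant compares 6, 8, 5 and picks Y; Incumbent would get 5.
- Moderate: Entrant compares 7, 15, 1 and picks Y; Incumbent would get 7.
- Aggressive: Entrant compares 8, 10, 14 and picks Z; Incumbent would get 5.
Incumbent's induced payoffs are 5, 7, 5, so Incumbent commits to Moderate. Subgame-perfect outcome: (Moderate, Y) with payoffs (7, 15).
Under simultaneous play:
Incumbent's best replies: X→Soft; Y→Moderate; Z→Soft.
Entrant's best replies: Soft→Y; Moderate→Y; Aggressive→Z.
The unique mutual best reply is (Moderate, Y), giving (7, 15).
Sequential outcome (Moderate, Y) coincides with the Nash profile (Moderate, Y).

yes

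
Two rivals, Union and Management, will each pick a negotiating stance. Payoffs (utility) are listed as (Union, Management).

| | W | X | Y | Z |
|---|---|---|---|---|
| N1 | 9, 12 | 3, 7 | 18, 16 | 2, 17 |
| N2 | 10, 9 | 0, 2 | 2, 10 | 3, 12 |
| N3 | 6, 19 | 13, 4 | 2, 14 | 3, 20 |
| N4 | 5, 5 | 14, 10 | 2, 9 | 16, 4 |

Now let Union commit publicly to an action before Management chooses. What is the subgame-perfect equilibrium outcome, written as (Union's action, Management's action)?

Solve by backward induction (Union leads).
- N1 → Management plays Z (best of 12, 7, 16, 17); Union gets 2.
- N2 → Management plays Z (best of 9, 2, 10, 12); Union gets 3.
- N3 → Management plays Z (best of 19, 4, 14, 20); Union gets 3.
- N4 → Management plays X (best of 5, 10, 9, 4); Union gets 14.
Among 2, 3, 3, 14, the best is 14 at N4. Subgame-perfect outcome: (N4, X) with payoffs (14, 10).

(N4, X)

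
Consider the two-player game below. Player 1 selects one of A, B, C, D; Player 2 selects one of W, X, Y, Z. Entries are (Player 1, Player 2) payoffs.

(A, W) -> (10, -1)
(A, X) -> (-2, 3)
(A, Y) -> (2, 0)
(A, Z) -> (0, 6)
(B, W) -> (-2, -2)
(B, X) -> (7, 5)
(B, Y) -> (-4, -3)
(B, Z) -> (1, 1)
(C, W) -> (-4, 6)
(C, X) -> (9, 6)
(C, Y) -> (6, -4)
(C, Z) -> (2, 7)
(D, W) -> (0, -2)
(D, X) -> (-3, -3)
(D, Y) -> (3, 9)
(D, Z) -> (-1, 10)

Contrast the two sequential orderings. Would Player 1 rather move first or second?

If Player 1 leads: Player 2's best replies are A→Z, B→X, C→Z, D→Z; Player 1's induced payoffs 0, 7, 2, -1; outcome (B, X), payoffs (7, 5).
If Player 2 leads: Player 1's best replies are W→A, X→C, Y→C, Z→C; Player 2's induced payoffs -1, 6, -4, 7; outcome (C, Z), payoffs (2, 7).
Player 1 gets 7 moving first and 2 moving second, so Player 1 prefers to move first.

first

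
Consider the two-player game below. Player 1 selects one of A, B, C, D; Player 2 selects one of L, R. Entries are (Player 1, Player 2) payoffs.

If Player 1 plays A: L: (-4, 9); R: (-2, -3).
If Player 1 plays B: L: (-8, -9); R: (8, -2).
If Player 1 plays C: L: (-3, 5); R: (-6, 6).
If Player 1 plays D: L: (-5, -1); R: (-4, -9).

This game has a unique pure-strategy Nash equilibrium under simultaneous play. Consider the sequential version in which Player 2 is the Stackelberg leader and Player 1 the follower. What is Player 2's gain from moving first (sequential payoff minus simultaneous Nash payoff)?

7

Player 1 best-responds to each possible Player 2 move:
- L: Player 1 compares -4, -8, -3, -5 and picks C; Player 2 would get 5.
- R: Player 1 compares -2, 8, -6, -4 and picks B; Player 2 would get -2.
Player 2's induced payoffs are 5, -2, so Player 2 commits to L. Subgame-perfect outcome: (C, L) with payoffs (-3, 5).
Now find the simultaneous Nash equilibrium.
Player 1's best replies: L→C; R→B.
Player 2's best replies: A→L; B→R; C→R; D→L.
Only (B, R) has each player best-responding; Nash payoffs (8, -2).
Player 2's commitment gain: 5 − -2 = 7.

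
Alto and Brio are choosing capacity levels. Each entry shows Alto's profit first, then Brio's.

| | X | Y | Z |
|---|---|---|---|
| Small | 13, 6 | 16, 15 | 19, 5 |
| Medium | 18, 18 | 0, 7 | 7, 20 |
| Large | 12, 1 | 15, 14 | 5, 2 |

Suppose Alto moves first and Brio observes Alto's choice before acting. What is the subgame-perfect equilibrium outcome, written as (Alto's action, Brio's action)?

Work backward from Brio's decision.
- Small: Brio compares 6, 15, 5 and picks Y; Alto would get 16.
- Medium: Brio compares 18, 7, 20 and picks Z; Alto would get 7.
- Large: Brio compares 1, 14, 2 and picks Y; Alto would get 15.
Maximizing over 16, 7, 15, Alto chooses Small. Subgame-perfect outcome: (Small, Y) with payoffs (16, 15).

(Small, Y)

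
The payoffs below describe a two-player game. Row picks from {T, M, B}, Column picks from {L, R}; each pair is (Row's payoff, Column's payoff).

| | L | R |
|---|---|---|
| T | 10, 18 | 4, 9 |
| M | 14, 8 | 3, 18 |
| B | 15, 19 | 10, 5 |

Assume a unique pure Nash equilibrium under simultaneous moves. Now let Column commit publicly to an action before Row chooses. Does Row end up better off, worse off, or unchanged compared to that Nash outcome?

unchanged

Work backward from Row's decision.
- L: BR = B, leader payoff 19.
- R: BR = B, leader payoff 5.
Maximizing over 19, 5, Column chooses L. Subgame-perfect outcome: (B, L) with payoffs (15, 19).
Now find the simultaneous Nash equilibrium.
Row's best replies: L→B; R→B.
Column's best replies: T→L; M→R; B→L.
Only (B, L) has each player best-responding; Nash payoffs (15, 19).
Row earns 15 sequentially versus 15 at the Nash outcome: unchanged.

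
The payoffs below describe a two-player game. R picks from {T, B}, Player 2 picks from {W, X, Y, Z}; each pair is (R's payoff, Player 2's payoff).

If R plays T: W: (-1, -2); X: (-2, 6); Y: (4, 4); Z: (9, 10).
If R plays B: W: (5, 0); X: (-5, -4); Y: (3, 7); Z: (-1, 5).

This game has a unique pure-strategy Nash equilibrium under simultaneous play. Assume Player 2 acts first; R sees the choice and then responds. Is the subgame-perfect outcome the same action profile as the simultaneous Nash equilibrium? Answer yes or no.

R best-responds to each possible Player 2 move:
- W → R plays B (best of -1, 5); Player 2 gets 0.
- X → R plays T (best of -2, -5); Player 2 gets 6.
- Y → R plays T (best of 4, 3); Player 2 gets 4.
- Z → R plays T (best of 9, -1); Player 2 gets 10.
Maximizing over 0, 6, 4, 10, Player 2 chooses Z. Subgame-perfect outcome: (T, Z) with payoffs (9, 10).
Now find the simultaneous Nash equilibrium.
R's best replies: W→B; X→T; Y→T; Z→T.
Player 2's best replies: T→Z; B→Y.
The unique mutual best reply is (T, Z), giving (9, 10).
Sequential outcome (T, Z) coincides with the Nash profile (T, Z).

yes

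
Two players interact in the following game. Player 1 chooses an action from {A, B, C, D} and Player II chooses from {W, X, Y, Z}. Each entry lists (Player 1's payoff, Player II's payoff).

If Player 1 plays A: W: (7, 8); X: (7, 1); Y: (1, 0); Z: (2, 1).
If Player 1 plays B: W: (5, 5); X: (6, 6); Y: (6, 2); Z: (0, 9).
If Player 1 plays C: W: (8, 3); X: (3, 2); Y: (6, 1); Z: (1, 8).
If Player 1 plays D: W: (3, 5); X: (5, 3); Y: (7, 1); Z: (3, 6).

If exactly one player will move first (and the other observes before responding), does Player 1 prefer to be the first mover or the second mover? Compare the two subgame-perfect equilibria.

first

If Player 1 leads: Player II's best replies are A→W, B→Z, C→Z, D→Z; Player 1's induced payoffs 7, 0, 1, 3; outcome (A, W), payoffs (7, 8).
If Player II leads: Player 1's best replies are W→C, X→A, Y→D, Z→D; Player II's induced payoffs 3, 1, 1, 6; outcome (D, Z), payoffs (3, 6).
Player 1 gets 7 moving first and 3 moving second, so Player 1 prefers to move first.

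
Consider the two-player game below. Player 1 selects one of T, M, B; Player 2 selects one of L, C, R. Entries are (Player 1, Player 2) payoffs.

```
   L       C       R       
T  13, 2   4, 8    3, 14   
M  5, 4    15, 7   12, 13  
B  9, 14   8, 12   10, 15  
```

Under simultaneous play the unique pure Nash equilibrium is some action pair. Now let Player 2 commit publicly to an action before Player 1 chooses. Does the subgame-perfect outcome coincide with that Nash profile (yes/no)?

yes

Work backward from Player 1's decision.
- L → Player 1 plays T (best of 13, 5, 9); Player 2 gets 2.
- C → Player 1 plays M (best of 4, 15, 8); Player 2 gets 7.
- R → Player 1 plays M (best of 3, 12, 10); Player 2 gets 13.
Maximizing over 2, 7, 13, Player 2 chooses R. Subgame-perfect outcome: (M, R) with payoffs (12, 13).
For the simultaneous game, intersect best replies.
Player 1's best replies: L→T; C→M; R→M.
Player 2's best replies: T→R; M→R; B→R.
The unique mutual best reply is (M, R), giving (12, 13).
Sequential outcome (M, R) coincides with the Nash profile (M, R).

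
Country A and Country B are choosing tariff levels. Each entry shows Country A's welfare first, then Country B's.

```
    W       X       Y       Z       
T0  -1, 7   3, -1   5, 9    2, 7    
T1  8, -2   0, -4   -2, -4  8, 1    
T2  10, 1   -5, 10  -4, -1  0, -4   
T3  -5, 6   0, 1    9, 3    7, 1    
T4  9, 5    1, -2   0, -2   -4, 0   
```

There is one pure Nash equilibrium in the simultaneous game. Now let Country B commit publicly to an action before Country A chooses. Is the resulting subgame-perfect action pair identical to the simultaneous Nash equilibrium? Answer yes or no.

no

Country A best-responds to each possible Country B move:
- W: Country A compares -1, 8, 10, -5, 9 and picks T2; Country B would get 1.
- X: Country A compares 3, 0, -5, 0, 1 and picks T0; Country B would get -1.
- Y: Country A compares 5, -2, -4, 9, 0 and picks T3; Country B would get 3.
- Z: Country A compares 2, 8, 0, 7, -4 and picks T1; Country B would get 1.
Country B's induced payoffs are 1, -1, 3, 1, so Country B commits to Y. Subgame-perfect outcome: (T3, Y) with payoffs (9, 3).
Now find the simultaneous Nash equilibrium.
Country A's best replies: W→T2; X→T0; Y→T3; Z→T1.
Country B's best replies: T0→Y; T1→Z; T2→X; T3→W; T4→W.
Only (T1, Z) has each player best-responding; Nash payoffs (8, 1).
Sequential outcome (T3, Y) differs from the Nash profile (T1, Z).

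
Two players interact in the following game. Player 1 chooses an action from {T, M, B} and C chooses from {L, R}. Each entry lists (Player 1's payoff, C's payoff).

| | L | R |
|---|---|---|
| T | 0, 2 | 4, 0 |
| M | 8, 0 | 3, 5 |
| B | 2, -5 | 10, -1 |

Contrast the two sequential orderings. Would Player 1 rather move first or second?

first

If Player 1 leads: C's best replies are T→L, M→R, B→R; Player 1's induced payoffs 0, 3, 10; outcome (B, R), payoffs (10, -1).
If C leads: Player 1's best replies are L→M, R→B; C's induced payoffs 0, -1; outcome (M, L), payoffs (8, 0).
Player 1 gets 10 moving first and 8 moving second, so Player 1 prefers to move first.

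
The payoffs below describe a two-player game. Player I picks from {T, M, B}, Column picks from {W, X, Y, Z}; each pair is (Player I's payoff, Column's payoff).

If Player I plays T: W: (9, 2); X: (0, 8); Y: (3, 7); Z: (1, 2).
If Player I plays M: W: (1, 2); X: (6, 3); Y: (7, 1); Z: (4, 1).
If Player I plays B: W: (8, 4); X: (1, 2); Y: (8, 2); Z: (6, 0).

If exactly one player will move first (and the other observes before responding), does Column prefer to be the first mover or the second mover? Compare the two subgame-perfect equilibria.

If Player I leads: Column's best replies are T→X, M→X, B→W; Player I's induced payoffs 0, 6, 8; outcome (B, W), payoffs (8, 4).
If Column leads: Player I's best replies are W→T, X→M, Y→B, Z→B; Column's induced payoffs 2, 3, 2, 0; outcome (M, X), payoffs (6, 3).
Column gets 3 moving first and 4 moving second, so Column prefers to move second.

second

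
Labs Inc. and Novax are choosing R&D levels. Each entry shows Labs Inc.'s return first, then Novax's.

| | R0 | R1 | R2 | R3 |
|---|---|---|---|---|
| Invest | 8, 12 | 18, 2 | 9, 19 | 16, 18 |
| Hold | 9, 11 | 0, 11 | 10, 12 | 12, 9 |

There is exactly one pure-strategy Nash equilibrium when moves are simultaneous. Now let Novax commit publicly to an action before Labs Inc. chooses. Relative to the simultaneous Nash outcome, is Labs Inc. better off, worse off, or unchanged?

Labs Inc. best-responds to each possible Novax move:
- R0: BR = Hold, leader payoff 11.
- R1: BR = Invest, leader payoff 2.
- R2: BR = Hold, leader payoff 12.
- R3: BR = Invest, leader payoff 18.
Novax's induced payoffs are 11, 2, 12, 18, so Novax commits to R3. Subgame-perfect outcome: (Invest, R3) with payoffs (16, 18).
For the simultaneous game, intersect best replies.
Labs Inc.'s best replies: R0→Hold; R1→Invest; R2→Hold; R3→Invest.
Novax's best replies: Invest→R2; Hold→R2.
Only (Hold, R2) has each player best-responding; Nash payoffs (10, 12).
Labs Inc. earns 16 sequentially versus 10 at the Nash outcome: better off.

better off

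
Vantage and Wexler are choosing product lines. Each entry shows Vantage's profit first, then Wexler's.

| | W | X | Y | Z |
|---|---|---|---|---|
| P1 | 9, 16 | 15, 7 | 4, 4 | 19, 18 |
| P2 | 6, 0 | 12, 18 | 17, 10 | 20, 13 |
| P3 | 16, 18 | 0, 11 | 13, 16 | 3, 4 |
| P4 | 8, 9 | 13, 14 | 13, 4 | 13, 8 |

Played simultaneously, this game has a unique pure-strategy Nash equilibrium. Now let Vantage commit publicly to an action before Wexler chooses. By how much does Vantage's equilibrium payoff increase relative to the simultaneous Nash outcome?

3

Work backward from Wexler's decision.
- P1: Wexler compares 16, 7, 4, 18 and picks Z; Vantage would get 19.
- P2: Wexler compares 0, 18, 10, 13 and picks X; Vantage would get 12.
- P3: Wexler compares 18, 11, 16, 4 and picks W; Vantage would get 16.
- P4: Wexler compares 9, 14, 4, 8 and picks X; Vantage would get 13.
Maximizing over 19, 12, 16, 13, Vantage chooses P1. Subgame-perfect outcome: (P1, Z) with payoffs (19, 18).
Now find the simultaneous Nash equilibrium.
Vantage's best replies: W→P3; X→P1; Y→P2; Z→P2.
Wexler's best replies: P1→Z; P2→X; P3→W; P4→X.
The unique mutual best reply is (P3, W), giving (16, 18).
Vantage's commitment gain: 19 − 16 = 3.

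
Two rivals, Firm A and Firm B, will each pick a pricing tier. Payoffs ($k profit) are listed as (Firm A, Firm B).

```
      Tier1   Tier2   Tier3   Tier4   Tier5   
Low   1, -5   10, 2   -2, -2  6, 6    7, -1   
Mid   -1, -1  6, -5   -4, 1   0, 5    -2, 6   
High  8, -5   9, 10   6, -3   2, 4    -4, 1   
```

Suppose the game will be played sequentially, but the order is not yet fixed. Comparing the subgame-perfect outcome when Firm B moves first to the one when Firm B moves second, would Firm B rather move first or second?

second

If Firm A leads: Firm B's best replies are Low→Tier4, Mid→Tier5, High→Tier2; Firm A's induced payoffs 6, -2, 9; outcome (High, Tier2), payoffs (9, 10).
If Firm B leads: Firm A's best replies are Tier1→High, Tier2→Low, Tier3→High, Tier4→Low, Tier5→Low; Firm B's induced payoffs -5, 2, -3, 6, -1; outcome (Low, Tier4), payoffs (6, 6).
Firm B gets 6 moving first and 10 moving second, so Firm B prefers to move second.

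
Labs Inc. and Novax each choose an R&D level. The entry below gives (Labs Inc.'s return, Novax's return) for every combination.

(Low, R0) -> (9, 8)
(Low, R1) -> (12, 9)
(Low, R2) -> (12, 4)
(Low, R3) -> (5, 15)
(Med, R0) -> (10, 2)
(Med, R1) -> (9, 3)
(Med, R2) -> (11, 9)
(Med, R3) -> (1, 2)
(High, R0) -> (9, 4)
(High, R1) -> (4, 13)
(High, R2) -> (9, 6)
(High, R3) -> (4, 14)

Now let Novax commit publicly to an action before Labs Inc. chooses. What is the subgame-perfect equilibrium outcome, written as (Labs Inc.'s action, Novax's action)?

(Low, R3)

Labs Inc. best-responds to each possible Novax move:
- R0: BR = Med, leader payoff 2.
- R1: BR = Low, leader payoff 9.
- R2: BR = Low, leader payoff 4.
- R3: BR = Low, leader payoff 15.
Maximizing over 2, 9, 4, 15, Novax chooses R3. Subgame-perfect outcome: (Low, R3) with payoffs (5, 15).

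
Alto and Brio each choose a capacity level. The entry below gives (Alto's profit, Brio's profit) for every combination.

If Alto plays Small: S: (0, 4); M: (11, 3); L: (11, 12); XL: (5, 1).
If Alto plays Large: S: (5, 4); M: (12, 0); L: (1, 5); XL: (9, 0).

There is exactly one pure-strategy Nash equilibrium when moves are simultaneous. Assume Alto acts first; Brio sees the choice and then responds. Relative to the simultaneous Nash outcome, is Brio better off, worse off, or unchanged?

Work backward from Brio's decision.
- Small → Brio plays L (best of 4, 3, 12, 1); Alto gets 11.
- Large → Brio plays L (best of 4, 0, 5, 0); Alto gets 1.
Alto's induced payoffs are 11, 1, so Alto commits to Small. Subgame-perfect outcome: (Small, L) with payoffs (11, 12).
Under simultaneous play:
Alto's best replies: S→Large; M→Large; L→Small; XL→Large.
Brio's best replies: Small→L; Large→L.
Only (Small, L) has each player best-responding; Nash payoffs (11, 12).
Brio earns 12 sequentially versus 12 at the Nash outcome: unchanged.

unchanged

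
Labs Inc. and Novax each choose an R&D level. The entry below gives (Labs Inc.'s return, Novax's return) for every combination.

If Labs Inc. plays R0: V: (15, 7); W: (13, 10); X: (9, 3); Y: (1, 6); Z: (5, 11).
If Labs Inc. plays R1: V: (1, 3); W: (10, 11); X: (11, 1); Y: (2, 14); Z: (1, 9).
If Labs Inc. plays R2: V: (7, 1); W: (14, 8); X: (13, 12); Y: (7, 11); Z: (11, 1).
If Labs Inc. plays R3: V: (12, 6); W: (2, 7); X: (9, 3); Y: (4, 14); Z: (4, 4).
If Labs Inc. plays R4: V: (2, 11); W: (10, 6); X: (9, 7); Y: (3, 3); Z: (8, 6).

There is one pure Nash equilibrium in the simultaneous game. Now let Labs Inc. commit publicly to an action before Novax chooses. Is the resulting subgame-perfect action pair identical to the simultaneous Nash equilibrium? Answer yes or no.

Backward induction with Labs Inc. moving first.
- R0: Novax compares 7, 10, 3, 6, 11 and picks Z; Labs Inc. would get 5.
- R1: Novax compares 3, 11, 1, 14, 9 and picks Y; Labs Inc. would get 2.
- R2: Novax compares 1, 8, 12, 11, 1 and picks X; Labs Inc. would get 13.
- R3: Novax compares 6, 7, 3, 14, 4 and picks Y; Labs Inc. would get 4.
- R4: Novax compares 11, 6, 7, 3, 6 and picks V; Labs Inc. would get 2.
Maximizing over 5, 2, 13, 4, 2, Labs Inc. chooses R2. Subgame-perfect outcome: (R2, X) with payoffs (13, 12).
Now find the simultaneous Nash equilibrium.
Labs Inc.'s best replies: V→R0; W→R2; X→R2; Y→R2; Z→R2.
Novax's best replies: R0→Z; R1→Y; R2→X; R3→Y; R4→V.
Only (R2, X) has each player best-responding; Nash payoffs (13, 12).
Sequential outcome (R2, X) coincides with the Nash profile (R2, X).

yes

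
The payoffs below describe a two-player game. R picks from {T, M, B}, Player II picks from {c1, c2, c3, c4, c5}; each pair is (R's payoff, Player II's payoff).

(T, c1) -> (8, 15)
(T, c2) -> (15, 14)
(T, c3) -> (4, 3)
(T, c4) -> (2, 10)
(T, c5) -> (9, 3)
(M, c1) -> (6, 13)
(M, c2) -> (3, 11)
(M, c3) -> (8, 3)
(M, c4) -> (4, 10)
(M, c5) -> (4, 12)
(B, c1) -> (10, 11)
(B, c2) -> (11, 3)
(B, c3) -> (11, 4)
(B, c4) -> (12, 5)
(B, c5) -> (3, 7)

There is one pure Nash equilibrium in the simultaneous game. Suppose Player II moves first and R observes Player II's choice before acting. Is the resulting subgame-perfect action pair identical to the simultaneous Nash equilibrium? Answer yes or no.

Solve by backward induction (Player II leads).
- c1: BR = B, leader payoff 11.
- c2: BR = T, leader payoff 14.
- c3: BR = B, leader payoff 4.
- c4: BR = B, leader payoff 5.
- c5: BR = T, leader payoff 3.
Player II's induced payoffs are 11, 14, 4, 5, 3, so Player II commits to c2. Subgame-perfect outcome: (T, c2) with payoffs (15, 14).
Now find the simultaneous Nash equilibrium.
R's best replies: c1→B; c2→T; c3→B; c4→B; c5→T.
Player II's best replies: T→c1; M→c1; B→c1.
Only (B, c1) has each player best-responding; Nash payoffs (10, 11).
Sequential outcome (T, c2) differs from the Nash profile (B, c1).

no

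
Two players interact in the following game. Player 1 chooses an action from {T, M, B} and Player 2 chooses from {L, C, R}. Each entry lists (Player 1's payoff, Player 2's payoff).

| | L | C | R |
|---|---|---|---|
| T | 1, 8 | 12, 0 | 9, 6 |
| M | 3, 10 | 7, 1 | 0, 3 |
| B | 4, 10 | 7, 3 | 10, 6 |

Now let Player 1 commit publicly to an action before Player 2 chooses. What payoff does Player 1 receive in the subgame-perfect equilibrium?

4

Work backward from Player 2's decision.
- T: Player 2 compares 8, 0, 6 and picks L; Player 1 would get 1.
- M: Player 2 compares 10, 1, 3 and picks L; Player 1 would get 3.
- B: Player 2 compares 10, 3, 6 and picks L; Player 1 would get 4.
Maximizing over 1, 3, 4, Player 1 chooses B. Subgame-perfect outcome: (B, L) with payoffs (4, 10).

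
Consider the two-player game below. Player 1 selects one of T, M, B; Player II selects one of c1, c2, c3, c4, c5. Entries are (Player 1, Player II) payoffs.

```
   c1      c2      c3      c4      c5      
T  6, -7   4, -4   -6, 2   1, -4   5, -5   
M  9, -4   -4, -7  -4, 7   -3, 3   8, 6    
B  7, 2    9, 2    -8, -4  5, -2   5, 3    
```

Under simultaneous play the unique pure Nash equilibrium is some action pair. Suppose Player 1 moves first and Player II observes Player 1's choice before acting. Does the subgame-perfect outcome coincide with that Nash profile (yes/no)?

Backward induction with Player 1 moving first.
- T: Player II compares -7, -4, 2, -4, -5 and picks c3; Player 1 would get -6.
- M: Player II compares -4, -7, 7, 3, 6 and picks c3; Player 1 would get -4.
- B: Player II compares 2, 2, -4, -2, 3 and picks c5; Player 1 would get 5.
Player 1's induced payoffs are -6, -4, 5, so Player 1 commits to B. Subgame-perfect outcome: (B, c5) with payoffs (5, 3).
For the simultaneous game, intersect best replies.
Player 1's best replies: c1→M; c2→B; c3→M; c4→B; c5→M.
Player II's best replies: T→c3; M→c3; B→c5.
Only (M, c3) has each player best-responding; Nash payoffs (-4, 7).
Sequential outcome (B, c5) differs from the Nash profile (M, c3).

no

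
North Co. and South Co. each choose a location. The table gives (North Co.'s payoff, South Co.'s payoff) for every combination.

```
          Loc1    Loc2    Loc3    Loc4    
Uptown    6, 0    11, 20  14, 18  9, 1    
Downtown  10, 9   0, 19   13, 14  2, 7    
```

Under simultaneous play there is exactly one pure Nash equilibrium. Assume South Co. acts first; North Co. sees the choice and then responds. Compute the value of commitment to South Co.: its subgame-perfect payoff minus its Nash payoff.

0

Solve by backward induction (South Co. leads).
- Loc1 → North Co. plays Downtown (best of 6, 10); South Co. gets 9.
- Loc2 → North Co. plays Uptown (best of 11, 0); South Co. gets 20.
- Loc3 → North Co. plays Uptown (best of 14, 13); South Co. gets 18.
- Loc4 → North Co. plays Uptown (best of 9, 2); South Co. gets 1.
Maximizing over 9, 20, 18, 1, South Co. chooses Loc2. Subgame-perfect outcome: (Uptown, Loc2) with payoffs (11, 20).
For the simultaneous game, intersect best replies.
North Co.'s best replies: Loc1→Downtown; Loc2→Uptown; Loc3→Uptown; Loc4→Uptown.
South Co.'s best replies: Uptown→Loc2; Downtown→Loc2.
Only (Uptown, Loc2) has each player best-responding; Nash payoffs (11, 20).
South Co.'s commitment gain: 20 − 20 = 0.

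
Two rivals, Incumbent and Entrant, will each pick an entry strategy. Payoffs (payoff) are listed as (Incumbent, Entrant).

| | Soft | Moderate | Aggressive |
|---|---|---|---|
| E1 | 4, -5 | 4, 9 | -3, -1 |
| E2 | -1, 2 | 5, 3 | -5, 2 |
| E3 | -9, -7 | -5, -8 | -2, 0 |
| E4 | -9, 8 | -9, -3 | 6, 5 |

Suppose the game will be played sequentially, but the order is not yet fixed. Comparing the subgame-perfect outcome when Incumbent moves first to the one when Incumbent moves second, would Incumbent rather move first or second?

second

If Incumbent leads: Entrant's best replies are E1→Moderate, E2→Moderate, E3→Aggressive, E4→Soft; Incumbent's induced payoffs 4, 5, -2, -9; outcome (E2, Moderate), payoffs (5, 3).
If Entrant leads: Incumbent's best replies are Soft→E1, Moderate→E2, Aggressive→E4; Entrant's induced payoffs -5, 3, 5; outcome (E4, Aggressive), payoffs (6, 5).
Incumbent gets 5 moving first and 6 moving second, so Incumbent prefers to move second.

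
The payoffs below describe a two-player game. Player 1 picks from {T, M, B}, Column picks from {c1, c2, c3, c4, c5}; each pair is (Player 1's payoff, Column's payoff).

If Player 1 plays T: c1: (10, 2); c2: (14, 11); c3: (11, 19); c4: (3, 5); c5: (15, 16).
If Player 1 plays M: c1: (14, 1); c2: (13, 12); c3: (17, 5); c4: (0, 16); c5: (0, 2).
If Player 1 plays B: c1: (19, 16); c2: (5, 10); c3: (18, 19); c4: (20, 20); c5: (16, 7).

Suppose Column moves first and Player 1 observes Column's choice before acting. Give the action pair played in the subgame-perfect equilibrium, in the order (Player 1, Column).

Player 1 best-responds to each possible Column move:
- c1: BR = B, leader payoff 16.
- c2: BR = T, leader payoff 11.
- c3: BR = B, leader payoff 19.
- c4: BR = B, leader payoff 20.
- c5: BR = B, leader payoff 7.
Column's induced payoffs are 16, 11, 19, 20, 7, so Column commits to c4. Subgame-perfect outcome: (B, c4) with payoffs (20, 20).

(B, c4)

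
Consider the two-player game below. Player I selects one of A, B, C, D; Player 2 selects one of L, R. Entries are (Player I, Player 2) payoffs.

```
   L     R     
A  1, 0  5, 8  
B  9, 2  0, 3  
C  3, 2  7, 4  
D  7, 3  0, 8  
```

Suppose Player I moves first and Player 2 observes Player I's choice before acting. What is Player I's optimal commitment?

C

Backward induction with Player I moving first.
- A: BR = R, leader payoff 5.
- B: BR = R, leader payoff 0.
- C: BR = R, leader payoff 7.
- D: BR = R, leader payoff 0.
Player I's induced payoffs are 5, 0, 7, 0, so Player I commits to C. Subgame-perfect outcome: (C, R) with payoffs (7, 4).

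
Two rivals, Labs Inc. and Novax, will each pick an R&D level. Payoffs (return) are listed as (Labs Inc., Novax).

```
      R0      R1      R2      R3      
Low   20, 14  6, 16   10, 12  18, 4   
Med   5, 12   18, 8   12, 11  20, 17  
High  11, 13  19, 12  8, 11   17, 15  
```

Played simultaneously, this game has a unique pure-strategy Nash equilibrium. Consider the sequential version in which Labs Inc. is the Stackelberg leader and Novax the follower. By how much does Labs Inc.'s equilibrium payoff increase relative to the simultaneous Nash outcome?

0

Work backward from Novax's decision.
- Low → Novax plays R1 (best of 14, 16, 12, 4); Labs Inc. gets 6.
- Med → Novax plays R3 (best of 12, 8, 11, 17); Labs Inc. gets 20.
- High → Novax plays R3 (best of 13, 12, 11, 15); Labs Inc. gets 17.
Maximizing over 6, 20, 17, Labs Inc. chooses Med. Subgame-perfect outcome: (Med, R3) with payoffs (20, 17).
Under simultaneous play:
Labs Inc.'s best replies: R0→Low; R1→High; R2→Med; R3→Med.
Novax's best replies: Low→R1; Med→R3; High→R3.
The unique mutual best reply is (Med, R3), giving (20, 17).
Labs Inc.'s commitment gain: 20 − 20 = 0.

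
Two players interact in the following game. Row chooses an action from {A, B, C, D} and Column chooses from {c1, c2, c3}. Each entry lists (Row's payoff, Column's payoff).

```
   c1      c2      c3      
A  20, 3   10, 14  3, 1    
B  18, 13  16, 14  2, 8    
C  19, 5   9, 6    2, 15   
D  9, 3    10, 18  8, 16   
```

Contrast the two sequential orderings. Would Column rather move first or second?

first

If Row leads: Column's best replies are A→c2, B→c2, C→c3, D→c2; Row's induced payoffs 10, 16, 2, 10; outcome (B, c2), payoffs (16, 14).
If Column leads: Row's best replies are c1→A, c2→B, c3→D; Column's induced payoffs 3, 14, 16; outcome (D, c3), payoffs (8, 16).
Column gets 16 moving first and 14 moving second, so Column prefers to move first.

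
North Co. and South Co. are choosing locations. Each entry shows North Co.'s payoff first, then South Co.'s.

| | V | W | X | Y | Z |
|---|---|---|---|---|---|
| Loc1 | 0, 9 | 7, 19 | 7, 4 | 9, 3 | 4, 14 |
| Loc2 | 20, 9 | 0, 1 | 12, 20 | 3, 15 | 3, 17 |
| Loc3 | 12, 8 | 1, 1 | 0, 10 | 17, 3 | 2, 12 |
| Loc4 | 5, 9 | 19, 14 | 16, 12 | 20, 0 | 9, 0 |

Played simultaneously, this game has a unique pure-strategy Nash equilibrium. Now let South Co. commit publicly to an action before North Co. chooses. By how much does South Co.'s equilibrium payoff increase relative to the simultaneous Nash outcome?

Solve by backward induction (South Co. leads).
- V: North Co. compares 0, 20, 12, 5 and picks Loc2; South Co. would get 9.
- W: North Co. compares 7, 0, 1, 19 and picks Loc4; South Co. would get 14.
- X: North Co. compares 7, 12, 0, 16 and picks Loc4; South Co. would get 12.
- Y: North Co. compares 9, 3, 17, 20 and picks Loc4; South Co. would get 0.
- Z: North Co. compares 4, 3, 2, 9 and picks Loc4; South Co. would get 0.
South Co.'s induced payoffs are 9, 14, 12, 0, 0, so South Co. commits to W. Subgame-perfect outcome: (Loc4, W) with payoffs (19, 14).
For the simultaneous game, intersect best replies.
North Co.'s best replies: V→Loc2; W→Loc4; X→Loc4; Y→Loc4; Z→Loc4.
South Co.'s best replies: Loc1→W; Loc2→X; Loc3→Z; Loc4→W.
Only (Loc4, W) has each player best-responding; Nash payoffs (19, 14).
South Co.'s commitment gain: 14 − 14 = 0.

0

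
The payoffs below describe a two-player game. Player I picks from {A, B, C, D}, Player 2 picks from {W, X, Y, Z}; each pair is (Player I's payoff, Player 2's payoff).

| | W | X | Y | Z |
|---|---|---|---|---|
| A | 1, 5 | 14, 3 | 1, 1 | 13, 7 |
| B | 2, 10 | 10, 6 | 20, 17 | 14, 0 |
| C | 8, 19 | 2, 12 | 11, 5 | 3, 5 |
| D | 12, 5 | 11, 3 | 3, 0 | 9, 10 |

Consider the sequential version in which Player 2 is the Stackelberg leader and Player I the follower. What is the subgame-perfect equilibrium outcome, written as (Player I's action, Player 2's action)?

(B, Y)

Solve by backward induction (Player 2 leads).
- W: BR = D, leader payoff 5.
- X: BR = A, leader payoff 3.
- Y: BR = B, leader payoff 17.
- Z: BR = B, leader payoff 0.
Among 5, 3, 17, 0, the best is 17 at Y. Subgame-perfect outcome: (B, Y) with payoffs (20, 17).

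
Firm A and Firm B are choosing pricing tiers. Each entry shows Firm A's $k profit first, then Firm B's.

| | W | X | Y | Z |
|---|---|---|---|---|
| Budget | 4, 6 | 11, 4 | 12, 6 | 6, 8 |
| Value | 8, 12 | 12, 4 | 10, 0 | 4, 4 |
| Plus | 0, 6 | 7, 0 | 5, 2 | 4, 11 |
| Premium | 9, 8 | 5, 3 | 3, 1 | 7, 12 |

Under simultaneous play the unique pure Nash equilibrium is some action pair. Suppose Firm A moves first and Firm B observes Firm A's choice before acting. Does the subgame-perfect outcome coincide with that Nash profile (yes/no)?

no

Work backward from Firm B's decision.
- Budget: BR = Z, leader payoff 6.
- Value: BR = W, leader payoff 8.
- Plus: BR = Z, leader payoff 4.
- Premium: BR = Z, leader payoff 7.
Firm A's induced payoffs are 6, 8, 4, 7, so Firm A commits to Value. Subgame-perfect outcome: (Value, W) with payoffs (8, 12).
Now find the simultaneous Nash equilibrium.
Firm A's best replies: W→Premium; X→Value; Y→Budget; Z→Premium.
Firm B's best replies: Budget→Z; Value→W; Plus→Z; Premium→Z.
Only (Premium, Z) has each player best-responding; Nash payoffs (7, 12).
Sequential outcome (Value, W) differs from the Nash profile (Premium, Z).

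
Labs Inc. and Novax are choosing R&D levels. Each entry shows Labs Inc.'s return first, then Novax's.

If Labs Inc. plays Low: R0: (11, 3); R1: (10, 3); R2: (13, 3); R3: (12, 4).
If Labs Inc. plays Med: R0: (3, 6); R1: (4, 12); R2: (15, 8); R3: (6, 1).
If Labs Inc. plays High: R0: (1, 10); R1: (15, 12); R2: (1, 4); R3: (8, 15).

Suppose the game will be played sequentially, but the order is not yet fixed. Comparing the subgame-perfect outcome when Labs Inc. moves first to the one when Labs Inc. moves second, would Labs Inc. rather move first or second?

second

If Labs Inc. leads: Novax's best replies are Low→R3, Med→R1, High→R3; Labs Inc.'s induced payoffs 12, 4, 8; outcome (Low, R3), payoffs (12, 4).
If Novax leads: Labs Inc.'s best replies are R0→Low, R1→High, R2→Med, R3→Low; Novax's induced payoffs 3, 12, 8, 4; outcome (High, R1), payoffs (15, 12).
Labs Inc. gets 12 moving first and 15 moving second, so Labs Inc. prefers to move second.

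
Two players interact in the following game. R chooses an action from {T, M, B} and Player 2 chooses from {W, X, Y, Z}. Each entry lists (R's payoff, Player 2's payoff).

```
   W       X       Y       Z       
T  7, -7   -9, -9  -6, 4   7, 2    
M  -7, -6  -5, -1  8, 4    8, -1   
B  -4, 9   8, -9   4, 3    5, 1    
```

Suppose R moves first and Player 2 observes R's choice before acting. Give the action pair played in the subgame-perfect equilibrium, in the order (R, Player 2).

Player 2 best-responds to each possible R move:
- T: Player 2 compares -7, -9, 4, 2 and picks Y; R would get -6.
- M: Player 2 compares -6, -1, 4, -1 and picks Y; R would get 8.
- B: Player 2 compares 9, -9, 3, 1 and picks W; R would get -4.
R's induced payoffs are -6, 8, -4, so R commits to M. Subgame-perfect outcome: (M, Y) with payoffs (8, 4).

(M, Y)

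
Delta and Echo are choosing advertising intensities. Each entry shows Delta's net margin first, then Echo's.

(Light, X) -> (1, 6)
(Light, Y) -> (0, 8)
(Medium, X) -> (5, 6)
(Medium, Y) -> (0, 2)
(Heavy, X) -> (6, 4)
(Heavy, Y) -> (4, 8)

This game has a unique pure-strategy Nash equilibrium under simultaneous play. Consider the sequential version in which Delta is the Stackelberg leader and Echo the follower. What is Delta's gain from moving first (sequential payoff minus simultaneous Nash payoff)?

Backward induction with Delta moving first.
- Light: Echo compares 6, 8 and picks Y; Delta would get 0.
- Medium: Echo compares 6, 2 and picks X; Delta would get 5.
- Heavy: Echo compares 4, 8 and picks Y; Delta would get 4.
Maximizing over 0, 5, 4, Delta chooses Medium. Subgame-perfect outcome: (Medium, X) with payoffs (5, 6).
For the simultaneous game, intersect best replies.
Delta's best replies: X→Heavy; Y→Heavy.
Echo's best replies: Light→Y; Medium→X; Heavy→Y.
Only (Heavy, Y) has each player best-responding; Nash payoffs (4, 8).
Delta's commitment gain: 5 − 4 = 1.

1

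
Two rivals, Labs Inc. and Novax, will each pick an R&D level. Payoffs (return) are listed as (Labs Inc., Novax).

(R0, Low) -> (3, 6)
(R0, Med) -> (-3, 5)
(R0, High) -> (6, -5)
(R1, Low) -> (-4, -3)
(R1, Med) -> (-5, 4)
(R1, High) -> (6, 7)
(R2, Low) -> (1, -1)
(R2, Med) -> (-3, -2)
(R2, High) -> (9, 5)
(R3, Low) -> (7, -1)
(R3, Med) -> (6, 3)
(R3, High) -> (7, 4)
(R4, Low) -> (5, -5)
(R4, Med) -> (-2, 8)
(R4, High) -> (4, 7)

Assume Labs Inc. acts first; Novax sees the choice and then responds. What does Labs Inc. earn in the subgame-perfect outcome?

Solve by backward induction (Labs Inc. leads).
- R0: BR = Low, leader payoff 3.
- R1: BR = High, leader payoff 6.
- R2: BR = High, leader payoff 9.
- R3: BR = High, leader payoff 7.
- R4: BR = Med, leader payoff -2.
Among 3, 6, 9, 7, -2, the best is 9 at R2. Subgame-perfect outcome: (R2, High) with payoffs (9, 5).

9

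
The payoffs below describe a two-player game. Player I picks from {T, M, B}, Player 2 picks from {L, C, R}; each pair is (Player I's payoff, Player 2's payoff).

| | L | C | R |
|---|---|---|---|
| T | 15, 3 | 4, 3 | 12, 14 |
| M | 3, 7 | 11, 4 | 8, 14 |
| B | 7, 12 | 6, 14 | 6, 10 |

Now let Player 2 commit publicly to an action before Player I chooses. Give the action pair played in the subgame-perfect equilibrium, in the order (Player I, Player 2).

(T, R)

Player I best-responds to each possible Player 2 move:
- L → Player I plays T (best of 15, 3, 7); Player 2 gets 3.
- C → Player I plays M (best of 4, 11, 6); Player 2 gets 4.
- R → Player I plays T (best of 12, 8, 6); Player 2 gets 14.
Player 2's induced payoffs are 3, 4, 14, so Player 2 commits to R. Subgame-perfect outcome: (T, R) with payoffs (12, 14).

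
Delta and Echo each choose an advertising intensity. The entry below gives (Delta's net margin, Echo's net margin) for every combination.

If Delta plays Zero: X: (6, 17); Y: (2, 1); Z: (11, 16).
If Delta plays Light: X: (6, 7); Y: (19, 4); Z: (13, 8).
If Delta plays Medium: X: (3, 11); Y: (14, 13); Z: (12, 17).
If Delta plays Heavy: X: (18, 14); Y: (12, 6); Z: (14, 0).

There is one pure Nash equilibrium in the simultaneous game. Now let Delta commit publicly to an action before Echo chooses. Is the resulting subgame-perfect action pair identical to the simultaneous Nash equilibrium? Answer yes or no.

Work backward from Echo's decision.
- Zero: BR = X, leader payoff 6.
- Light: BR = Z, leader payoff 13.
- Medium: BR = Z, leader payoff 12.
- Heavy: BR = X, leader payoff 18.
Delta's induced payoffs are 6, 13, 12, 18, so Delta commits to Heavy. Subgame-perfect outcome: (Heavy, X) with payoffs (18, 14).
Now find the simultaneous Nash equilibrium.
Delta's best replies: X→Heavy; Y→Light; Z→Heavy.
Echo's best replies: Zero→X; Light→Z; Medium→Z; Heavy→X.
Only (Heavy, X) has each player best-responding; Nash payoffs (18, 14).
Sequential outcome (Heavy, X) coincides with the Nash profile (Heavy, X).

yes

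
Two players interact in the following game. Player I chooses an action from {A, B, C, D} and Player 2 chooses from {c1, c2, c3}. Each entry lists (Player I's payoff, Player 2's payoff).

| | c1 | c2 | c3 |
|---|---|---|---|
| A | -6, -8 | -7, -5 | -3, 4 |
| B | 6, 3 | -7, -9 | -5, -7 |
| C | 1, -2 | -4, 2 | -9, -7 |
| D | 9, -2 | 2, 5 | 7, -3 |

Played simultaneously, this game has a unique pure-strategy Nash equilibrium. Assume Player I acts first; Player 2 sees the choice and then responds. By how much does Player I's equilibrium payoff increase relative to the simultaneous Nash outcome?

Backward induction with Player I moving first.
- A: BR = c3, leader payoff -3.
- B: BR = c1, leader payoff 6.
- C: BR = c2, leader payoff -4.
- D: BR = c2, leader payoff 2.
Maximizing over -3, 6, -4, 2, Player I chooses B. Subgame-perfect outcome: (B, c1) with payoffs (6, 3).
For the simultaneous game, intersect best replies.
Player I's best replies: c1→D; c2→D; c3→D.
Player 2's best replies: A→c3; B→c1; C→c2; D→c2.
The unique mutual best reply is (D, c2), giving (2, 5).
Player I's commitment gain: 6 − 2 = 4.

4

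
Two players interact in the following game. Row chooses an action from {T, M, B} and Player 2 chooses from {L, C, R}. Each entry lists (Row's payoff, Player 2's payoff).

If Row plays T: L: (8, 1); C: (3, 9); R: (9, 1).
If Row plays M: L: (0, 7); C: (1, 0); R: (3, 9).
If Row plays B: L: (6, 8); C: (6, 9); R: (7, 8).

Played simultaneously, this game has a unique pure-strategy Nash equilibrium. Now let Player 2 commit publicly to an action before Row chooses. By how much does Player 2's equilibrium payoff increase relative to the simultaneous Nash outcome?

Row best-responds to each possible Player 2 move:
- L: BR = T, leader payoff 1.
- C: BR = B, leader payoff 9.
- R: BR = T, leader payoff 1.
Maximizing over 1, 9, 1, Player 2 chooses C. Subgame-perfect outcome: (B, C) with payoffs (6, 9).
Under simultaneous play:
Row's best replies: L→T; C→B; R→T.
Player 2's best replies: T→C; M→R; B→C.
The unique mutual best reply is (B, C), giving (6, 9).
Player 2's commitment gain: 9 − 9 = 0.

0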